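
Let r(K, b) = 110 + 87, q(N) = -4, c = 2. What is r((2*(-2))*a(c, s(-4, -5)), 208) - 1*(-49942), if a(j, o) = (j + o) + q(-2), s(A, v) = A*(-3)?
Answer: 50139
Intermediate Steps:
s(A, v) = -3*A
a(j, o) = -4 + j + o (a(j, o) = (j + o) - 4 = -4 + j + o)
r(K, b) = 197
r((2*(-2))*a(c, s(-4, -5)), 208) - 1*(-49942) = 197 - 1*(-49942) = 197 + 49942 = 50139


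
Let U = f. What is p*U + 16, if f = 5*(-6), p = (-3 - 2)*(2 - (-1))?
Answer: 466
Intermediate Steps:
p = -15 (p = -5*(2 - 1*(-1)) = -5*(2 + 1) = -5*3 = -15)
f = -30
U = -30
p*U + 16 = -15*(-30) + 16 = 450 + 16 = 466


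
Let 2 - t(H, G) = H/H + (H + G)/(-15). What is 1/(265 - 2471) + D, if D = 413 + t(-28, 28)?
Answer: 913283/2206 ≈ 414.00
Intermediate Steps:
t(H, G) = 1 + G/15 + H/15 (t(H, G) = 2 - (H/H + (H + G)/(-15)) = 2 - (1 + (G + H)*(-1/15)) = 2 - (1 + (-G/15 - H/15)) = 2 - (1 - G/15 - H/15) = 2 + (-1 + G/15 + H/15) = 1 + G/15 + H/15)
D = 414 (D = 413 + (1 + (1/15)*28 + (1/15)*(-28)) = 413 + (1 + 28/15 - 28/15) = 413 + 1 = 414)
1/(265 - 2471) + D = 1/(265 - 2471) + 414 = 1/(-2206) + 414 = -1/2206 + 414 = 913283/2206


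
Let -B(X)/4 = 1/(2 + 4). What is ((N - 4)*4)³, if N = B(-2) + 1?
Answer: -85184/27 ≈ -3155.0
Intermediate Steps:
B(X) = -⅔ (B(X) = -4/(2 + 4) = -4/6 = -4*⅙ = -⅔)
N = ⅓ (N = -⅔ + 1 = ⅓ ≈ 0.33333)
((N - 4)*4)³ = ((⅓ - 4)*4)³ = (-11/3*4)³ = (-44/3)³ = -85184/27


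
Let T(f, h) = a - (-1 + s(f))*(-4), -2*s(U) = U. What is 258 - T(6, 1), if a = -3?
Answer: 277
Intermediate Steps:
s(U) = -U/2
T(f, h) = -7 - 2*f (T(f, h) = -3 - (-1 - f/2)*(-4) = -3 + (1 + f/2)*(-4) = -3 + (-4 - 2*f) = -7 - 2*f)
258 - T(6, 1) = 258 - (-7 - 2*6) = 258 - (-7 - 12) = 258 - 1*(-19) = 258 + 19 = 277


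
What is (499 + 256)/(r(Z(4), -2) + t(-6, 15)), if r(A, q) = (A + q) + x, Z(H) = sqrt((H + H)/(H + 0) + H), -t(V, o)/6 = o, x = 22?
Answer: -26425/2447 - 755*sqrt(6)/4894 ≈ -11.177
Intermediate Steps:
t(V, o) = -6*o
Z(H) = sqrt(2 + H) (Z(H) = sqrt((2*H)/H + H) = sqrt(2 + H))
r(A, q) = 22 + A + q (r(A, q) = (A + q) + 22 = 22 + A + q)
(499 + 256)/(r(Z(4), -2) + t(-6, 15)) = (499 + 256)/((22 + sqrt(2 + 4) - 2) - 6*15) = 755/((22 + sqrt(6) - 2) - 90) = 755/((20 + sqrt(6)) - 90) = 755/(-70 + sqrt(6))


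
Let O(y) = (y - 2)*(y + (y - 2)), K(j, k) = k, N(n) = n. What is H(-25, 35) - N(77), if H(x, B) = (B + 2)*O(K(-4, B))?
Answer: 82951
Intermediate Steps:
O(y) = (-2 + y)*(-2 + 2*y) (O(y) = (-2 + y)*(y + (-2 + y)) = (-2 + y)*(-2 + 2*y))
H(x, B) = (2 + B)*(4 - 6*B + 2*B²) (H(x, B) = (B + 2)*(4 - 6*B + 2*B²) = (2 + B)*(4 - 6*B + 2*B²))
H(-25, 35) - N(77) = 2*(2 + 35)*(2 + 35² - 3*35) - 1*77 = 2*37*(2 + 1225 - 105) - 77 = 2*37*1122 - 77 = 83028 - 77 = 82951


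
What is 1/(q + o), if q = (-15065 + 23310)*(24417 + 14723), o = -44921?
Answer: 1/322664379 ≈ 3.0992e-9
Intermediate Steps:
q = 322709300 (q = 8245*39140 = 322709300)
1/(q + o) = 1/(322709300 - 44921) = 1/322664379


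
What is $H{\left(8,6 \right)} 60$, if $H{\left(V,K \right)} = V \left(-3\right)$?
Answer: $-1440$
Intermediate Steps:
$H{\left(V,K \right)} = - 3 V$
$H{\left(8,6 \right)} 60 = \left(-3\right) 8 \cdot 60 = \left(-24\right) 60 = -1440$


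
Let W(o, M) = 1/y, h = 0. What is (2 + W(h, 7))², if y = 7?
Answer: 225/49 ≈ 4.5918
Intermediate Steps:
W(o, M) = ⅐ (W(o, M) = 1/7 = ⅐)
(2 + W(h, 7))² = (2 + ⅐)² = (15/7)² = 225/49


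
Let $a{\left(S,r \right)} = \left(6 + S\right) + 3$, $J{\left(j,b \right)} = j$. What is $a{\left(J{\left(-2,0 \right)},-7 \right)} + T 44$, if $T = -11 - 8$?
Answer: $-829$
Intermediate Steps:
$a{\left(S,r \right)} = 9 + S$
$T = -19$
$a{\left(J{\left(-2,0 \right)},-7 \right)} + T 44 = \left(9 - 2\right) - 836 = 7 - 836 = -829$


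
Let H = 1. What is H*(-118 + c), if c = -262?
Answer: -380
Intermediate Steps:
H*(-118 + c) = 1*(-118 - 262) = 1*(-380) = -380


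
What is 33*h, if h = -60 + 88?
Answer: 924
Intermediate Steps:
h = 28
33*h = 33*28 = 924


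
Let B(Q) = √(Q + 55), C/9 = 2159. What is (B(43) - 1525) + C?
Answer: 17906 + 7*√2 ≈ 17916.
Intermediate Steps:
C = 19431 (C = 9*2159 = 19431)
B(Q) = √(55 + Q)
(B(43) - 1525) + C = (√(55 + 43) - 1525) + 19431 = (√98 - 1525) + 19431 = (7*√2 - 1525) + 19431 = (-1525 + 7*√2) + 19431 = 17906 + 7*√2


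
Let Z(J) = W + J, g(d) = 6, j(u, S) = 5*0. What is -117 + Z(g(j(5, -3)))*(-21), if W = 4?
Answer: -327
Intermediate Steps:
j(u, S) = 0
Z(J) = 4 + J
-117 + Z(g(j(5, -3)))*(-21) = -117 + (4 + 6)*(-21) = -117 + 10*(-21) = -117 - 210 = -327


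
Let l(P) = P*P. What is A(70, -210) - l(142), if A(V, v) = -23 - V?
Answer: -20257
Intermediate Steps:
l(P) = P**2
A(70, -210) - l(142) = (-23 - 1*70) - 1*142**2 = (-23 - 70) - 1*20164 = -93 - 20164 = -20257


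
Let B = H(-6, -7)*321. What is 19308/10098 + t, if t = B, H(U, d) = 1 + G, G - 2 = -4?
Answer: -537025/1683 ≈ -319.09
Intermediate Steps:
G = -2 (G = 2 - 4 = -2)
H(U, d) = -1 (H(U, d) = 1 - 2 = -1)
B = -321 (B = -1*321 = -321)
t = -321
19308/10098 + t = 19308/10098 - 321 = 19308*(1/10098) - 321 = 3218/1683 - 321 = -537025/1683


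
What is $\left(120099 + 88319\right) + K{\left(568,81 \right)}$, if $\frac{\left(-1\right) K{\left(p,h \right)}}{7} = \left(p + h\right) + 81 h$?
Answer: $157948$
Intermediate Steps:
$K{\left(p,h \right)} = - 574 h - 7 p$ ($K{\left(p,h \right)} = - 7 \left(\left(p + h\right) + 81 h\right) = - 7 \left(\left(h + p\right) + 81 h\right) = - 7 \left(p + 82 h\right) = - 574 h - 7 p$)
$\left(120099 + 88319\right) + K{\left(568,81 \right)} = \left(120099 + 88319\right) - 50470 = 208418 - 50470 = 157948$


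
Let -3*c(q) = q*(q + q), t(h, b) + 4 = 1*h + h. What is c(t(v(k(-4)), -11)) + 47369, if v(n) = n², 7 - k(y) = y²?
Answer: 92179/3 ≈ 30726.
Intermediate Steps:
k(y) = 7 - y²
t(h, b) = -4 + 2*h (t(h, b) = -4 + (1*h + h) = -4 + (h + h) = -4 + 2*h)
c(q) = -2*q²/3 (c(q) = -q*(q + q)/3 = -q*2*q/3 = -2*q²/3)
c(t(v(k(-4)), -11)) + 47369 = -2*(-4 + 2*(7 - 1*(-4)²)²)²/3 + 47369 = -2*(-4 + 2*(7 - 1*16)²)²/3 + 47369 = -2*(-4 + 2*(7 - 16)²)²/3 + 47369 = -2*(-4 + 2*(-9)²)²/3 + 47369 = -2*(-4 + 2*81)²/3 + 47369 = -2*(-4 + 162)²/3 + 47369 = -⅔*158² + 47369 = -⅔*24964 + 47369 = -49928/3 + 47369 = 92179/3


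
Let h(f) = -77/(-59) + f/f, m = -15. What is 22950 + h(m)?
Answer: 1354186/59 ≈ 22952.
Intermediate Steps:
h(f) = 136/59 (h(f) = -77*(-1/59) + 1 = 77/59 + 1 = 136/59)
22950 + h(m) = 22950 + 136/59 = 1354186/59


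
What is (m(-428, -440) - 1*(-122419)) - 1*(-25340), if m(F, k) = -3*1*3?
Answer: 147750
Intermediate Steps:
m(F, k) = -9 (m(F, k) = -3*3 = -9)
(m(-428, -440) - 1*(-122419)) - 1*(-25340) = (-9 - 1*(-122419)) - 1*(-25340) = (-9 + 122419) + 25340 = 122410 + 25340 = 147750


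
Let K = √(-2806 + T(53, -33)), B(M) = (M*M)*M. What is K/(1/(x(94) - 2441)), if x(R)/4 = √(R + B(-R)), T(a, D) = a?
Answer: I*√2753*(-2441 + 4*I*√830490) ≈ -1.9126e+5 - 1.2808e+5*I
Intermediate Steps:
B(M) = M³ (B(M) = M²*M = M³)
x(R) = 4*√(R - R³) (x(R) = 4*√(R + (-R)³) = 4*√(R - R³))
K = I*√2753 (K = √(-2806 + 53) = √(-2753) = I*√2753 ≈ 52.469*I)
K/(1/(x(94) - 2441)) = (I*√2753)/(1/(4*√(94 - 1*94³) - 2441)) = (I*√2753)/(1/(4*√(94 - 1*830584) - 2441)) = (I*√2753)/(1/(4*√(94 - 830584) - 2441)) = (I*√2753)/(1/(4*√(-830490) - 2441)) = (I*√2753)/(1/(4*(I*√830490) - 2441)) = (I*√2753)/(1/(4*I*√830490 - 2441)) = (I*√2753)/(1/(-2441 + 4*I*√830490)) = (I*√2753)*(-2441 + 4*I*√830490) = I*√2753*(-2441 + 4*I*√830490)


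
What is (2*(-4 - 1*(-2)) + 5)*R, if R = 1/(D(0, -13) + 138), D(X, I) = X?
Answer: 1/138 ≈ 0.0072464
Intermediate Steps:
R = 1/138 (R = 1/(0 + 138) = 1/138 ≈ 0.0072464)
(2*(-4 - 1*(-2)) + 5)*R = (2*(-4 - 1*(-2)) + 5)*(1/138) = (2*(-4 + 2) + 5)*(1/138) = (2*(-2) + 5)*(1/138) = (-4 + 5)*(1/138) = 1*(1/138) = 1/138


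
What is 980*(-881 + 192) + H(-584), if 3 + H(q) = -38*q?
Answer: -653031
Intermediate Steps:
H(q) = -3 - 38*q
980*(-881 + 192) + H(-584) = 980*(-881 + 192) + (-3 - 38*(-584)) = 980*(-689) + (-3 + 22192) = -675220 + 22189 = -653031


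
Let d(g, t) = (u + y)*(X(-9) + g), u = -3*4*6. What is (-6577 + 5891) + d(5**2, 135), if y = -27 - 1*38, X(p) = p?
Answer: -2878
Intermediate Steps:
y = -65 (y = -27 - 38 = -65)
u = -72 (u = -12*6 = -72)
d(g, t) = 1233 - 137*g (d(g, t) = (-72 - 65)*(-9 + g) = -137*(-9 + g) = 1233 - 137*g)
(-6577 + 5891) + d(5**2, 135) = (-6577 + 5891) + (1233 - 137*5**2) = -686 + (1233 - 137*25) = -686 + (1233 - 3425) = -686 - 2192 = -2878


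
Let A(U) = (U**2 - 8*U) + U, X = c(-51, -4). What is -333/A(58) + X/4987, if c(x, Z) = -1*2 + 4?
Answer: -551585/4917182 ≈ -0.11217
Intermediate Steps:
c(x, Z) = 2 (c(x, Z) = -2 + 4 = 2)
X = 2
A(U) = U**2 - 7*U
-333/A(58) + X/4987 = -333*1/(58*(-7 + 58)) + 2/4987 = -333/(58*51) + 2*(1/4987) = -333/2958 + 2/4987 = -333*1/2958 + 2/4987 = -111/986 + 2/4987 = -551585/4917182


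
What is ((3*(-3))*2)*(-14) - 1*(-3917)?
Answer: 4169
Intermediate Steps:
((3*(-3))*2)*(-14) - 1*(-3917) = -9*2*(-14) + 3917 = -18*(-14) + 3917 = 252 + 3917 = 4169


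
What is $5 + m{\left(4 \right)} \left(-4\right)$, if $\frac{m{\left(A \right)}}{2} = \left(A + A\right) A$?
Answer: $-251$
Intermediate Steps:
$m{\left(A \right)} = 4 A^{2}$ ($m{\left(A \right)} = 2 \left(A + A\right) A = 2 \cdot 2 A A = 2 \cdot 2 A^{2} = 4 A^{2}$)
$5 + m{\left(4 \right)} \left(-4\right) = 5 + 4 \cdot 4^{2} \left(-4\right) = 5 + 4 \cdot 16 \left(-4\right) = 5 + 64 \left(-4\right) = 5 - 256 = -251$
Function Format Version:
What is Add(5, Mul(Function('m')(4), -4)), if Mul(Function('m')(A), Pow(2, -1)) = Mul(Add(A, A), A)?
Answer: -251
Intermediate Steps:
Function('m')(A) = Mul(4, Pow(A, 2)) (Function('m')(A) = Mul(2, Mul(Add(A, A), A)) = Mul(2, Mul(Mul(2, A), A)) = Mul(2, Mul(2, Pow(A, 2))) = Mul(4, Pow(A, 2)))
Add(5, Mul(Function('m')(4), -4)) = Add(5, Mul(Mul(4, Pow(4, 2)), -4)) = Add(5, Mul(Mul(4, 16), -4)) = Add(5, Mul(64, -4)) = Add(5, -256) = -251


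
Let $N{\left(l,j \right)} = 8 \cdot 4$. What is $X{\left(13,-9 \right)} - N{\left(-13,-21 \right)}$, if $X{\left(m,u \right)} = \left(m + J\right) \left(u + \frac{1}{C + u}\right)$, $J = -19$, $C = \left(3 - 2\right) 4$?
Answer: $\frac{116}{5} \approx 23.2$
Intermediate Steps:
$C = 4$ ($C = 1 \cdot 4 = 4$)
$N{\left(l,j \right)} = 32$
$X{\left(m,u \right)} = \left(-19 + m\right) \left(u + \frac{1}{4 + u}\right)$ ($X{\left(m,u \right)} = \left(m - 19\right) \left(u + \frac{1}{4 + u}\right) = \left(-19 + m\right) \left(u + \frac{1}{4 + u}\right)$)
$X{\left(13,-9 \right)} - N{\left(-13,-21 \right)} = \frac{-19 + 13 - -684 - 19 \left(-9\right)^{2} + 13 \left(-9\right)^{2} + 4 \cdot 13 \left(-9\right)}{4 - 9} - 32 = \frac{-19 + 13 + 684 - 1539 + 13 \cdot 81 - 468}{-5} - 32 = - \frac{-19 + 13 + 684 - 1539 + 1053 - 468}{5} - 32 = \left(- \frac{1}{5}\right) \left(-276\right) - 32 = \frac{276}{5} - 32 = \frac{116}{5}$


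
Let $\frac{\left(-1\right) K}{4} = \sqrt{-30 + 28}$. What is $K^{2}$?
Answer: $-32$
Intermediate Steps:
$K = - 4 i \sqrt{2}$ ($K = - 4 \sqrt{-30 + 28} = - 4 \sqrt{-2} = - 4 i \sqrt{2} \approx - 5.6569 i$)
$K^{2} = \left(- 4 i \sqrt{2}\right)^{2} = -32$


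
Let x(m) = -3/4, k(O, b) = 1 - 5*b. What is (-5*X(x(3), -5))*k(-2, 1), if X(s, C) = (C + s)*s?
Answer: 345/4 ≈ 86.250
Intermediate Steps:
x(m) = -3/4 (x(m) = -3*1/4 = -3/4)
X(s, C) = s*(C + s)
(-5*X(x(3), -5))*k(-2, 1) = (-(-15)*(-5 - 3/4)/4)*(1 - 5*1) = (-(-15)*(-23)/(4*4))*(1 - 5) = -5*69/16*(-4) = -345/16*(-4) = 345/4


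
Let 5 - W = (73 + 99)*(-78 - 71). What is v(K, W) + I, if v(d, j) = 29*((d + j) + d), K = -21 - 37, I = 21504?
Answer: 761497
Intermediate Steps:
K = -58
W = 25633 (W = 5 - (73 + 99)*(-78 - 71) = 5 - 172*(-149) = 5 - 1*(-25628) = 5 + 25628 = 25633)
v(d, j) = 29*j + 58*d (v(d, j) = 29*(j + 2*d) = 29*j + 58*d)
v(K, W) + I = (29*25633 + 58*(-58)) + 21504 = (743357 - 3364) + 21504 = 739993 + 21504 = 761497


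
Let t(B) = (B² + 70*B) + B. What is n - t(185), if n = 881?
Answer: -46479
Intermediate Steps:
t(B) = B² + 71*B
n - t(185) = 881 - 185*(71 + 185) = 881 - 185*256 = 881 - 1*47360 = 881 - 47360 = -46479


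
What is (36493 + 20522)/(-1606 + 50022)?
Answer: 57015/48416 ≈ 1.1776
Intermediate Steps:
(36493 + 20522)/(-1606 + 50022) = 57015/48416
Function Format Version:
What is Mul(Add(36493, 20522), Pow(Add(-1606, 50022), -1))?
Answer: Rational(57015, 48416) ≈ 1.1776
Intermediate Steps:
Mul(Add(36493, 20522), Pow(Add(-1606, 50022), -1)) = Mul(57015, Pow(48416, -1)) = Mul(57015, Rational(1, 48416)) = Rational(57015, 48416)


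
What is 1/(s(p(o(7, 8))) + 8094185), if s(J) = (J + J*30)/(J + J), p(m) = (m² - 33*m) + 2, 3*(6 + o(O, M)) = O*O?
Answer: 2/16188401 ≈ 1.2355e-7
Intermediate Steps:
o(O, M) = -6 + O²/3 (o(O, M) = -6 + (O*O)/3 = -6 + O²/3)
p(m) = 2 + m² - 33*m
s(J) = 31/2 (s(J) = (J + 30*J)/((2*J)) = (31*J)*(1/(2*J)) = 31/2)
1/(s(p(o(7, 8))) + 8094185) = 1/(31/2 + 8094185) = 1/(16188401/2) = 2/16188401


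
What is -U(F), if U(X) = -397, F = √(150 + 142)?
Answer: 397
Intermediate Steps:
F = 2*√73 (F = √292 = 2*√73 ≈ 17.088)
-U(F) = -1*(-397) = 397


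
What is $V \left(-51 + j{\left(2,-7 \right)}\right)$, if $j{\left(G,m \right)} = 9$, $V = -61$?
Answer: $2562$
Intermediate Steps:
$V \left(-51 + j{\left(2,-7 \right)}\right) = - 61 \left(-51 + 9\right) = \left(-61\right) \left(-42\right) = 2562$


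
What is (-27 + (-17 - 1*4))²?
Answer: 2304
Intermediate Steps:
(-27 + (-17 - 1*4))² = (-27 + (-17 - 4))² = (-27 - 21)² = (-48)² = 2304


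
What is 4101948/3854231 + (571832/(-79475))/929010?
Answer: 151428604411125904/142284853127806125 ≈ 1.0643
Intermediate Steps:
4101948/3854231 + (571832/(-79475))/929010 = 4101948*(1/3854231) + (571832*(-1/79475))*(1/929010) = 4101948/3854231 - 571832/79475*1/929010 = 4101948/3854231 - 285916/36916534875 = 151428604411125904/142284853127806125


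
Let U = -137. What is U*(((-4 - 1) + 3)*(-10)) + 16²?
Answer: -2484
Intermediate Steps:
U*(((-4 - 1) + 3)*(-10)) + 16² = -137*((-4 - 1) + 3)*(-10) + 16² = -137*(-5 + 3)*(-10) + 256 = -(-274)*(-10) + 256 = -137*20 + 256 = -2740 + 256 = -2484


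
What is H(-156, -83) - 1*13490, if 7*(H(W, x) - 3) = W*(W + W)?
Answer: -45737/7 ≈ -6533.9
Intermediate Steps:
H(W, x) = 3 + 2*W²/7 (H(W, x) = 3 + (W*(W + W))/7 = 3 + (W*(2*W))/7 = 3 + (2*W²)/7 = 3 + 2*W²/7)
H(-156, -83) - 1*13490 = (3 + (2/7)*(-156)²) - 1*13490 = (3 + (2/7)*24336) - 13490 = (3 + 48672/7) - 13490 = 48693/7 - 13490 = -45737/7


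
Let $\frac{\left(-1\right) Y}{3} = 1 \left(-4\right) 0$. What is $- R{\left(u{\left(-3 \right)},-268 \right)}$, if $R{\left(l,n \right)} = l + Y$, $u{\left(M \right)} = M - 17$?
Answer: $20$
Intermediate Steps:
$Y = 0$ ($Y = - 3 \cdot 1 \left(-4\right) 0 = - 3 \left(\left(-4\right) 0\right) = \left(-3\right) 0 = 0$)
$u{\left(M \right)} = -17 + M$
$R{\left(l,n \right)} = l$ ($R{\left(l,n \right)} = l + 0 = l$)
$- R{\left(u{\left(-3 \right)},-268 \right)} = - (-17 - 3) = \left(-1\right) \left(-20\right) = 20$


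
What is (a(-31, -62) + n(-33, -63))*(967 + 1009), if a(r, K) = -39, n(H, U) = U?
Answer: -201552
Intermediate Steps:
(a(-31, -62) + n(-33, -63))*(967 + 1009) = (-39 - 63)*(967 + 1009) = -102*1976 = -201552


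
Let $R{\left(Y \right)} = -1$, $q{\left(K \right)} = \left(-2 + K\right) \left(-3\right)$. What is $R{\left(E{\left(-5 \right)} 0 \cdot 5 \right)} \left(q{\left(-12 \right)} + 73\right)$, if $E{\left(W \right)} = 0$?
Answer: $-115$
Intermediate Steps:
$q{\left(K \right)} = 6 - 3 K$
$R{\left(E{\left(-5 \right)} 0 \cdot 5 \right)} \left(q{\left(-12 \right)} + 73\right) = - (\left(6 - -36\right) + 73) = - (\left(6 + 36\right) + 73) = - (42 + 73) = \left(-1\right) 115 = -115$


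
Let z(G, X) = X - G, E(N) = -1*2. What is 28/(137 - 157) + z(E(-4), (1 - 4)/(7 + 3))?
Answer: 3/10 ≈ 0.30000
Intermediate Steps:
E(N) = -2
28/(137 - 157) + z(E(-4), (1 - 4)/(7 + 3)) = 28/(137 - 157) + ((1 - 4)/(7 + 3) - 1*(-2)) = 28/(-20) + (-3/10 + 2) = 28*(-1/20) + (-3*1/10 + 2) = -7/5 + (-3/10 + 2) = -7/5 + 17/10 = 3/10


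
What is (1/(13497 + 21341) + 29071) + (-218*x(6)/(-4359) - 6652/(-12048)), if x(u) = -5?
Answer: 2216196604422983/76233138684 ≈ 29071.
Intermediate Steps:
(1/(13497 + 21341) + 29071) + (-218*x(6)/(-4359) - 6652/(-12048)) = (1/(13497 + 21341) + 29071) + (-218*(-5)/(-4359) - 6652/(-12048)) = (1/34838 + 29071) + (1090*(-1/4359) - 6652*(-1/12048)) = (1/34838 + 29071) + (-1090/4359 + 1663/3012) = 1012775499/34838 + 1321979/4376436 = 2216196604422983/76233138684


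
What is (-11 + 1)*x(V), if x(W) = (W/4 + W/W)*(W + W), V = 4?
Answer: -160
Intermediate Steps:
x(W) = 2*W*(1 + W/4) (x(W) = (W*(¼) + 1)*(2*W) = (W/4 + 1)*(2*W) = (1 + W/4)*(2*W) = 2*W*(1 + W/4))
(-11 + 1)*x(V) = (-11 + 1)*((½)*4*(4 + 4)) = -5*4*8 = -10*16 = -160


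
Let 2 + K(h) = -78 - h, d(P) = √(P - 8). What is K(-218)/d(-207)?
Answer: -138*I*√215/215 ≈ -9.4115*I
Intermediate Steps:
d(P) = √(-8 + P)
K(h) = -80 - h (K(h) = -2 + (-78 - h) = -80 - h)
K(-218)/d(-207) = (-80 - 1*(-218))/(√(-8 - 207)) = (-80 + 218)/(√(-215)) = 138/((I*√215)) = 138*(-I*√215/215) = -138*I*√215/215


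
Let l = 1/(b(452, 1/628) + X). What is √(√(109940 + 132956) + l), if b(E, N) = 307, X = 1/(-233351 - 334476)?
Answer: √(24746310631094 + 30388469280660544*√15181)/87161444 ≈ 22.200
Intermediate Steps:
X = -1/567827 (X = 1/(-567827) = -1/567827 ≈ -1.7611e-6)
l = 567827/174322888 (l = 1/(307 - 1/567827) = 1/(174322888/567827) = 567827/174322888 ≈ 0.0032573)
√(√(109940 + 132956) + l) = √(√(109940 + 132956) + 567827/174322888) = √(√242896 + 567827/174322888) = √(4*√15181 + 567827/174322888) = √(567827/174322888 + 4*√15181)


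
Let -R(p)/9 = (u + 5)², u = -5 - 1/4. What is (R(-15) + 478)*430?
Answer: 1642385/8 ≈ 2.0530e+5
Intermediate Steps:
u = -21/4 (u = -5 - 1*¼ = -5 - ¼ = -21/4 ≈ -5.2500)
R(p) = -9/16 (R(p) = -9*(-21/4 + 5)² = -9*(-¼)² = -9*1/16 = -9/16)
(R(-15) + 478)*430 = (-9/16 + 478)*430 = (7639/16)*430 = 1642385/8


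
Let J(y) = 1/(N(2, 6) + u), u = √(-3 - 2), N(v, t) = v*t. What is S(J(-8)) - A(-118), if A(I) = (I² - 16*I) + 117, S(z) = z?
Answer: (-15929*√5 + 191147*I)/(√5 - 12*I) ≈ -15929.0 - 0.015005*I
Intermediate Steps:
N(v, t) = t*v
u = I*√5 (u = √(-5) = I*√5 ≈ 2.2361*I)
J(y) = 1/(12 + I*√5) (J(y) = 1/(6*2 + I*√5) = 1/(12 + I*√5))
A(I) = 117 + I² - 16*I
S(J(-8)) - A(-118) = (12/149 - I*√5/149) - (117 + (-118)² - 16*(-118)) = (12/149 - I*√5/149) - (117 + 13924 + 1888) = (12/149 - I*√5/149) - 1*15929 = (12/149 - I*√5/149) - 15929 = -2373409/149 - I*√5/149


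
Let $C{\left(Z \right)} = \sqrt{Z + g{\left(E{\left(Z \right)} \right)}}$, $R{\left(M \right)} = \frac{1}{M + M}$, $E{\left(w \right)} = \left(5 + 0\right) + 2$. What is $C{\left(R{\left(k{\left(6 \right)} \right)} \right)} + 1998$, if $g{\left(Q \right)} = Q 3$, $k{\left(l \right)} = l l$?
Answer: $1998 + \frac{\sqrt{3026}}{12} \approx 2002.6$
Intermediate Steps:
$k{\left(l \right)} = l^{2}$
$E{\left(w \right)} = 7$ ($E{\left(w \right)} = 5 + 2 = 7$)
$g{\left(Q \right)} = 3 Q$
$R{\left(M \right)} = \frac{1}{2 M}$
$C{\left(Z \right)} = \sqrt{21 + Z}$ ($C{\left(Z \right)} = \sqrt{Z + 3 \cdot 7} = \sqrt{Z + 21} = \sqrt{21 + Z}$)
$C{\left(R{\left(k{\left(6 \right)} \right)} \right)} + 1998 = \sqrt{21 + \frac{1}{2 \cdot 6^{2}}} + 1998 = \sqrt{21 + \frac{1}{2 \cdot 36}} + 1998 = \sqrt{21 + \frac{1}{2} \cdot \frac{1}{36}} + 1998 = \sqrt{21 + \frac{1}{72}} + 1998 = \sqrt{\frac{1513}{72}} + 1998 = \frac{\sqrt{3026}}{12} + 1998 = 1998 + \frac{\sqrt{3026}}{12}$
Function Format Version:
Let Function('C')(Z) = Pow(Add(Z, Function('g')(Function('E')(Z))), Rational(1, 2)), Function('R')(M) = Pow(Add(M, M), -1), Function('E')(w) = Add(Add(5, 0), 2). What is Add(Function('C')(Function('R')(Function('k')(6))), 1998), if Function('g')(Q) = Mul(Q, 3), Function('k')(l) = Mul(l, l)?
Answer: Add(1998, Mul(Rational(1, 12), Pow(3026, Rational(1, 2)))) ≈ 2002.6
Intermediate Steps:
Function('k')(l) = Pow(l, 2)
Function('E')(w) = 7 (Function('E')(w) = Add(5, 2) = 7)
Function('g')(Q) = Mul(3, Q)
Function('R')(M) = Mul(Rational(1, 2), Pow(M, -1)) (Function('R')(M) = Pow(Mul(2, M), -1) = Mul(Rational(1, 2), Pow(M, -1)))
Function('C')(Z) = Pow(Add(21, Z), Rational(1, 2)) (Function('C')(Z) = Pow(Add(Z, Mul(3, 7)), Rational(1, 2)) = Pow(Add(Z, 21), Rational(1, 2)) = Pow(Add(21, Z), Rational(1, 2)))
Add(Function('C')(Function('R')(Function('k')(6))), 1998) = Add(Pow(Add(21, Mul(Rational(1, 2), Pow(Pow(6, 2), -1))), Rational(1, 2)), 1998) = Add(Pow(Add(21, Mul(Rational(1, 2), Pow(36, -1))), Rational(1, 2)), 1998) = Add(Pow(Add(21, Mul(Rational(1, 2), Rational(1, 36))), Rational(1, 2)), 1998) = Add(Pow(Add(21, Rational(1, 72)), Rational(1, 2)), 1998) = Add(Pow(Rational(1513, 72), Rational(1, 2)), 1998) = Add(Mul(Rational(1, 12), Pow(3026, Rational(1, 2))), 1998) = Add(1998, Mul(Rational(1, 12), Pow(3026, Rational(1, 2))))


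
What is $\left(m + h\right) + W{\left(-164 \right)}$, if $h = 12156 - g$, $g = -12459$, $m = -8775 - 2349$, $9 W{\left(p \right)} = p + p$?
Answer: $\frac{121091}{9} \approx 13455.0$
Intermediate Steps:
$W{\left(p \right)} = \frac{2 p}{9}$ ($W{\left(p \right)} = \frac{p + p}{9} = \frac{2 p}{9}$)
$m = -11124$ ($m = -8775 - 2349 = -11124$)
$h = 24615$ ($h = 12156 - -12459 = 12156 + 12459 = 24615$)
$\left(m + h\right) + W{\left(-164 \right)} = \left(-11124 + 24615\right) + \frac{2}{9} \left(-164\right) = 13491 - \frac{328}{9} = \frac{121091}{9}$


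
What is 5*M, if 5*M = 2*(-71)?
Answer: -142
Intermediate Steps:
M = -142/5 (M = (2*(-71))/5 = (⅕)*(-142) = -142/5 ≈ -28.400)
5*M = 5*(-142/5) = -142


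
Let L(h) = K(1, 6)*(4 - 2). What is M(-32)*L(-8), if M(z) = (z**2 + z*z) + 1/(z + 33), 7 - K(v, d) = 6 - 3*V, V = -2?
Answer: -20490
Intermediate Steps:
K(v, d) = -5 (K(v, d) = 7 - (6 - 3*(-2)) = 7 - (6 + 6) = 7 - 1*12 = 7 - 12 = -5)
L(h) = -10 (L(h) = -5*(4 - 2) = -5*2 = -10)
M(z) = 1/(33 + z) + 2*z**2 (M(z) = (z**2 + z**2) + 1/(33 + z) = 2*z**2 + 1/(33 + z) = 1/(33 + z) + 2*z**2)
M(-32)*L(-8) = ((1 + 2*(-32)**3 + 66*(-32)**2)/(33 - 32))*(-10) = ((1 + 2*(-32768) + 66*1024)/1)*(-10) = (1*(1 - 65536 + 67584))*(-10) = (1*2049)*(-10) = 2049*(-10) = -20490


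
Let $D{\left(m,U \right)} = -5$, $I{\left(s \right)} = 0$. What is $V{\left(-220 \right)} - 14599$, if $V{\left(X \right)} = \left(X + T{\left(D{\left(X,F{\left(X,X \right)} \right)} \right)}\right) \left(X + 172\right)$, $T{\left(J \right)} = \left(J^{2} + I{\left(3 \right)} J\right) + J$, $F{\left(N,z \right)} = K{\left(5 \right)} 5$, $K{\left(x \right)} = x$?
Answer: $-4999$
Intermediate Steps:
$F{\left(N,z \right)} = 25$ ($F{\left(N,z \right)} = 5 \cdot 5 = 25$)
$T{\left(J \right)} = J + J^{2}$ ($T{\left(J \right)} = \left(J^{2} + 0 J\right) + J = \left(J^{2} + 0\right) + J = J^{2} + J = J + J^{2}$)
$V{\left(X \right)} = \left(20 + X\right) \left(172 + X\right)$ ($V{\left(X \right)} = \left(X - 5 \left(1 - 5\right)\right) \left(X + 172\right) = \left(X - -20\right) \left(172 + X\right) = \left(X + 20\right) \left(172 + X\right) = \left(20 + X\right) \left(172 + X\right)$)
$V{\left(-220 \right)} - 14599 = \left(3440 + \left(-220\right)^{2} + 192 \left(-220\right)\right) - 14599 = \left(3440 + 48400 - 42240\right) - 14599 = 9600 - 14599 = -4999$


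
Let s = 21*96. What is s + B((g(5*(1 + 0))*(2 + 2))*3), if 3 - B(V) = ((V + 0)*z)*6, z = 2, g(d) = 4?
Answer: 1443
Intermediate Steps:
B(V) = 3 - 12*V (B(V) = 3 - (V + 0)*2*6 = 3 - V*2*6 = 3 - 2*V*6 = 3 - 12*V)
s = 2016
s + B((g(5*(1 + 0))*(2 + 2))*3) = 2016 + (3 - 12*4*(2 + 2)*3) = 2016 + (3 - 12*4*4*3) = 2016 + (3 - 192*3) = 2016 + (3 - 12*48) = 2016 + (3 - 576) = 2016 - 573 = 1443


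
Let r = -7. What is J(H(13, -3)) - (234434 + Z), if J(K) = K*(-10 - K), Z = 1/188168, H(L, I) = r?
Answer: -44109025385/188168 ≈ -2.3441e+5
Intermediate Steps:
H(L, I) = -7
Z = 1/188168 ≈ 5.3144e-6
J(H(13, -3)) - (234434 + Z) = -1*(-7)*(10 - 7) - (234434 + 1/188168) = -1*(-7)*3 - 1*44112976913/188168 = 21 - 44112976913/188168 = -44109025385/188168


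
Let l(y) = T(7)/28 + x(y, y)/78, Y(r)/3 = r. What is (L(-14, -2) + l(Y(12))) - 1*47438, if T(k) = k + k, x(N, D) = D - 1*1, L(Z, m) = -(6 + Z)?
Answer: -1849733/39 ≈ -47429.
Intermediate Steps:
L(Z, m) = -6 - Z
x(N, D) = -1 + D (x(N, D) = D - 1 = -1 + D)
Y(r) = 3*r
T(k) = 2*k
l(y) = 19/39 + y/78 (l(y) = (2*7)/28 + (-1 + y)/78 = 14*(1/28) + (-1 + y)*(1/78) = ½ + (-1/78 + y/78) = 19/39 + y/78)
(L(-14, -2) + l(Y(12))) - 1*47438 = ((-6 - 1*(-14)) + (19/39 + (3*12)/78)) - 1*47438 = ((-6 + 14) + (19/39 + (1/78)*36)) - 47438 = (8 + (19/39 + 6/13)) - 47438 = (8 + 37/39) - 47438 = 349/39 - 47438 = -1849733/39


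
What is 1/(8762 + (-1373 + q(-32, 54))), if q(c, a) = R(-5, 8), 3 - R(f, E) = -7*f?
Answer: 1/7357 ≈ 0.00013592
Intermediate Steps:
R(f, E) = 3 + 7*f (R(f, E) = 3 - (-7)*f = 3 + 7*f)
q(c, a) = -32 (q(c, a) = 3 + 7*(-5) = 3 - 35 = -32)
1/(8762 + (-1373 + q(-32, 54))) = 1/(8762 + (-1373 - 32)) = 1/(8762 - 1405) = 1/7357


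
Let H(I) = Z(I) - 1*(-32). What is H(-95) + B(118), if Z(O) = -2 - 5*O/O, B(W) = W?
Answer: 143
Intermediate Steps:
Z(O) = -7 (Z(O) = -2 - 5*1 = -2 - 5 = -7)
H(I) = 25 (H(I) = -7 - 1*(-32) = -7 + 32 = 25)
H(-95) + B(118) = 25 + 118 = 143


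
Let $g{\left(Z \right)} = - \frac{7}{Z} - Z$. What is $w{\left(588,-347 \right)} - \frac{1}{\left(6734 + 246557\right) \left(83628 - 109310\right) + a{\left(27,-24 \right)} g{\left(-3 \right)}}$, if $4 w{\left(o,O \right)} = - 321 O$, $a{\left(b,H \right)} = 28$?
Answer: $\frac{1086861879270009}{39030115876} \approx 27847.0$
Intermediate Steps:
$g{\left(Z \right)} = - Z - \frac{7}{Z}$
$w{\left(o,O \right)} = - \frac{321 O}{4}$ ($w{\left(o,O \right)} = \frac{\left(-321\right) O}{4} = - \frac{321 O}{4}$)
$w{\left(588,-347 \right)} - \frac{1}{\left(6734 + 246557\right) \left(83628 - 109310\right) + a{\left(27,-24 \right)} g{\left(-3 \right)}} = \left(- \frac{321}{4}\right) \left(-347\right) - \frac{1}{\left(6734 + 246557\right) \left(83628 - 109310\right) + 28 \left(\left(-1\right) \left(-3\right) - \frac{7}{-3}\right)} = \frac{111387}{4} - \frac{1}{253291 \left(-25682\right) + 28 \left(3 - - \frac{7}{3}\right)} = \frac{111387}{4} - \frac{1}{-6505019462 + 28 \left(3 + \frac{7}{3}\right)} = \frac{111387}{4} - \frac{1}{-6505019462 + 28 \cdot \frac{16}{3}} = \frac{111387}{4} - \frac{1}{-6505019462 + \frac{448}{3}} = \frac{111387}{4} - \frac{1}{- \frac{19515057938}{3}} = \frac{111387}{4} - - \frac{3}{19515057938} = \frac{111387}{4} + \frac{3}{19515057938} = \frac{1086861879270009}{39030115876}$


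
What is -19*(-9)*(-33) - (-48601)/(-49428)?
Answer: -278970805/49428 ≈ -5644.0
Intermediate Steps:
-19*(-9)*(-33) - (-48601)/(-49428) = 171*(-33) - (-48601)*(-1)/49428 = -5643 - 1*48601/49428 = -5643 - 48601/49428 = -278970805/49428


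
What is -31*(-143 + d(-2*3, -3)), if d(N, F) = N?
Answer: 4619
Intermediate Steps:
-31*(-143 + d(-2*3, -3)) = -31*(-143 - 2*3) = -31*(-143 - 6) = -31*(-149) = 4619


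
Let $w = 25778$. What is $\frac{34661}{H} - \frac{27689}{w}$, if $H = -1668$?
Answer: $- \frac{469838255}{21498852} \approx -21.854$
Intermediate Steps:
$\frac{34661}{H} - \frac{27689}{w} = \frac{34661}{-1668} - \frac{27689}{25778} = 34661 \left(- \frac{1}{1668}\right) - \frac{27689}{25778} = - \frac{34661}{1668} - \frac{27689}{25778} = - \frac{469838255}{21498852}$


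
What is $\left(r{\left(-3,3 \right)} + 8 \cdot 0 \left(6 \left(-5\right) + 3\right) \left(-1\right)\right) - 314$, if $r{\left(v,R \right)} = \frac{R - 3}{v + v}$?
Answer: $-314$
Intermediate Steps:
$r{\left(v,R \right)} = \frac{-3 + R}{2 v}$
$\left(r{\left(-3,3 \right)} + 8 \cdot 0 \left(6 \left(-5\right) + 3\right) \left(-1\right)\right) - 314 = \left(\frac{-3 + 3}{2 \left(-3\right)} + 8 \cdot 0 \left(6 \left(-5\right) + 3\right) \left(-1\right)\right) - 314 = \left(\frac{1}{2} \left(- \frac{1}{3}\right) 0 + 8 \cdot 0 \left(-30 + 3\right) \left(-1\right)\right) - 314 = \left(0 + 8 \cdot 0 \left(-27\right) \left(-1\right)\right) - 314 = \left(0 + 8 \cdot 0 \left(-1\right)\right) - 314 = \left(0 + 8 \cdot 0\right) - 314 = \left(0 + 0\right) - 314 = 0 - 314 = -314$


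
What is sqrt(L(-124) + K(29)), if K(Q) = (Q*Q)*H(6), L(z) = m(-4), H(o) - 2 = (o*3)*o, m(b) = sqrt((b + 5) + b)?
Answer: sqrt(92510 + I*sqrt(3)) ≈ 304.15 + 0.003*I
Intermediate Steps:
m(b) = sqrt(5 + 2*b) (m(b) = sqrt((5 + b) + b) = sqrt(5 + 2*b))
H(o) = 2 + 3*o**2 (H(o) = 2 + (o*3)*o = 2 + (3*o)*o = 2 + 3*o**2)
L(z) = I*sqrt(3) (L(z) = sqrt(5 + 2*(-4)) = sqrt(5 - 8) = sqrt(-3) = I*sqrt(3))
K(Q) = 110*Q**2 (K(Q) = (Q*Q)*(2 + 3*6**2) = Q**2*(2 + 3*36) = Q**2*(2 + 108) = Q**2*110 = 110*Q**2)
sqrt(L(-124) + K(29)) = sqrt(I*sqrt(3) + 110*29**2) = sqrt(I*sqrt(3) + 110*841) = sqrt(I*sqrt(3) + 92510) = sqrt(92510 + I*sqrt(3))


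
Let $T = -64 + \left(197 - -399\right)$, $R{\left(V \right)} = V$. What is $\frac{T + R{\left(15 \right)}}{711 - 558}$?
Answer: $\frac{547}{153} \approx 3.5752$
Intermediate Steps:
$T = 532$ ($T = -64 + \left(197 + 399\right) = -64 + 596 = 532$)
$\frac{T + R{\left(15 \right)}}{711 - 558} = \frac{532 + 15}{711 - 558} = \frac{547}{153}$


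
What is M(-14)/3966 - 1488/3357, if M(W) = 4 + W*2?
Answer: -332332/739659 ≈ -0.44930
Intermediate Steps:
M(W) = 4 + 2*W
M(-14)/3966 - 1488/3357 = (4 + 2*(-14))/3966 - 1488/3357 = (4 - 28)*(1/3966) - 1488*1/3357 = -24*1/3966 - 496/1119 = -4/661 - 496/1119 = -332332/739659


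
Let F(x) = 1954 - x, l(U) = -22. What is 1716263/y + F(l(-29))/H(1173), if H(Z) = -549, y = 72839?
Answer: 798298523/39988611 ≈ 19.963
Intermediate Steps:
1716263/y + F(l(-29))/H(1173) = 1716263/72839 + (1954 - 1*(-22))/(-549) = 1716263*(1/72839) + (1954 + 22)*(-1/549) = 1716263/72839 + 1976*(-1/549) = 1716263/72839 - 1976/549 = 798298523/39988611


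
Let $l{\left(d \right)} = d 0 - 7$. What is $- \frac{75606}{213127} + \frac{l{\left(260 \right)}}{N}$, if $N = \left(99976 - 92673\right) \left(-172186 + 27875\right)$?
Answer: $- \frac{1189274721527}{3352466184173} \approx -0.35475$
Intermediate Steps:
$N = -1053903233$ ($N = 7303 \left(-144311\right) = -1053903233$)
$l{\left(d \right)} = -7$ ($l{\left(d \right)} = 0 - 7 = -7$)
$- \frac{75606}{213127} + \frac{l{\left(260 \right)}}{N} = - \frac{75606}{213127} - \frac{7}{-1053903233} = \left(-75606\right) \frac{1}{213127} - - \frac{7}{1053903233} = - \frac{75606}{213127} + \frac{7}{1053903233} = - \frac{1189274721527}{3352466184173}$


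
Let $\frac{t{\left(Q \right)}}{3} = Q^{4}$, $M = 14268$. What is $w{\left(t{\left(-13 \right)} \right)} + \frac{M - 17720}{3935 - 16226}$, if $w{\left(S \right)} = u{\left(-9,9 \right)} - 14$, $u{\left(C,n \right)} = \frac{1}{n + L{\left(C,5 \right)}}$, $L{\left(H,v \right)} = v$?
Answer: $- \frac{2348417}{172074} \approx -13.648$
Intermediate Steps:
$u{\left(C,n \right)} = \frac{1}{5 + n}$ ($u{\left(C,n \right)} = \frac{1}{n + 5} = \frac{1}{5 + n}$)
$t{\left(Q \right)} = 3 Q^{4}$
$w{\left(S \right)} = - \frac{195}{14}$ ($w{\left(S \right)} = \frac{1}{5 + 9} - 14 = \frac{1}{14} - 14 = - \frac{195}{14}$)
$w{\left(t{\left(-13 \right)} \right)} + \frac{M - 17720}{3935 - 16226} = - \frac{195}{14} + \frac{14268 - 17720}{3935 - 16226} = - \frac{195}{14} - \frac{3452}{-12291} = - \frac{195}{14} - - \frac{3452}{12291} = - \frac{195}{14} + \frac{3452}{12291} = - \frac{2348417}{172074}$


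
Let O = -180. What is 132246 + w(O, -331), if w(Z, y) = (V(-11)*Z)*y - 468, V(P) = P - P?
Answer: 131778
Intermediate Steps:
V(P) = 0
w(Z, y) = -468 (w(Z, y) = (0*Z)*y - 468 = 0*y - 468 = 0 - 468 = -468)
132246 + w(O, -331) = 132246 - 468 = 131778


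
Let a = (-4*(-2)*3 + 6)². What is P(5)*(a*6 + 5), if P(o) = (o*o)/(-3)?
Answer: -135125/3 ≈ -45042.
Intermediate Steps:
a = 900 (a = (8*3 + 6)² = (24 + 6)² = 30² = 900)
P(o) = -o²/3 (P(o) = o²*(-⅓) = -o²/3)
P(5)*(a*6 + 5) = (-⅓*5²)*(900*6 + 5) = (-⅓*25)*(5400 + 5) = -25/3*5405 = -135125/3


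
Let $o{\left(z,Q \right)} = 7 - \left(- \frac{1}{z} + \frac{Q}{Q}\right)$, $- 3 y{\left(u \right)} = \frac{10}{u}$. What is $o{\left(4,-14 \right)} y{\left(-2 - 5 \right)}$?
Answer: $\frac{125}{42} \approx 2.9762$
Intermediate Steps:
$y{\left(u \right)} = - \frac{10}{3 u}$ ($y{\left(u \right)} = - \frac{10 \frac{1}{u}}{3} = - \frac{10}{3 u}$)
$o{\left(z,Q \right)} = 6 + \frac{1}{z}$ ($o{\left(z,Q \right)} = 7 - \left(- \frac{1}{z} + 1\right) = 7 - \left(1 - \frac{1}{z}\right) = 6 + \frac{1}{z}$)
$o{\left(4,-14 \right)} y{\left(-2 - 5 \right)} = \left(6 + \frac{1}{4}\right) \left(- \frac{10}{3 \left(-2 - 5\right)}\right) = \left(6 + \frac{1}{4}\right) \left(- \frac{10}{3 \left(-7\right)}\right) = \frac{25 \left(\left(- \frac{10}{3}\right) \left(- \frac{1}{7}\right)\right)}{4} = \frac{25}{4} \cdot \frac{10}{21} = \frac{125}{42}$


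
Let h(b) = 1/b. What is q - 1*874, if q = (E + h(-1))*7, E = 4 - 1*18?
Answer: -979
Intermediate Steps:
E = -14 (E = 4 - 18 = -14)
q = -105 (q = (-14 + 1/(-1))*7 = (-14 - 1)*7 = -15*7 = -105)
q - 1*874 = -105 - 1*874 = -105 - 874 = -979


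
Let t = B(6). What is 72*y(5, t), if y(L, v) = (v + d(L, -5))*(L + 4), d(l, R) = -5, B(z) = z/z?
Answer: -2592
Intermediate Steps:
B(z) = 1
t = 1
y(L, v) = (-5 + v)*(4 + L) (y(L, v) = (v - 5)*(L + 4) = (-5 + v)*(4 + L))
72*y(5, t) = 72*(-20 - 5*5 + 4*1 + 5*1) = 72*(-20 - 25 + 4 + 5) = 72*(-36) = -2592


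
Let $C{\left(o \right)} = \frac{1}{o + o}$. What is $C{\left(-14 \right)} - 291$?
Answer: $- \frac{8149}{28} \approx -291.04$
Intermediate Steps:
$C{\left(o \right)} = \frac{1}{2 o}$
$C{\left(-14 \right)} - 291 = \frac{1}{2 \left(-14\right)} - 291 = \frac{1}{2} \left(- \frac{1}{14}\right) - 291 = - \frac{1}{28} - 291 = - \frac{8149}{28}$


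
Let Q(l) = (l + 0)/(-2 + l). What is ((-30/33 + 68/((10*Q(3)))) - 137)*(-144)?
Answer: 1074288/55 ≈ 19533.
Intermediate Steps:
Q(l) = l/(-2 + l)
((-30/33 + 68/((10*Q(3)))) - 137)*(-144) = ((-30/33 + 68/((10*(3/(-2 + 3))))) - 137)*(-144) = ((-30*1/33 + 68/((10*(3/1)))) - 137)*(-144) = ((-10/11 + 68/((10*(3*1)))) - 137)*(-144) = ((-10/11 + 68/((10*3))) - 137)*(-144) = ((-10/11 + 68/30) - 137)*(-144) = ((-10/11 + 68*(1/30)) - 137)*(-144) = ((-10/11 + 34/15) - 137)*(-144) = (224/165 - 137)*(-144) = -22381/165*(-144) = 1074288/55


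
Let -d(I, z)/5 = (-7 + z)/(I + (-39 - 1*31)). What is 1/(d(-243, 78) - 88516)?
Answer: -313/27705153 ≈ -1.1298e-5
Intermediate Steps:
d(I, z) = -5*(-7 + z)/(-70 + I) (d(I, z) = -5*(-7 + z)/(I + (-39 - 1*31)) = -5*(-7 + z)/(I + (-39 - 31)) = -5*(-7 + z)/(I - 70) = -5*(-7 + z)/(-70 + I))
1/(d(-243, 78) - 88516) = 1/(5*(7 - 1*78)/(-70 - 243) - 88516) = 1/(5*(7 - 78)/(-313) - 88516) = 1/(5*(-1/313)*(-71) - 88516) = 1/(355/313 - 88516) = 1/(-27705153/313) = -313/27705153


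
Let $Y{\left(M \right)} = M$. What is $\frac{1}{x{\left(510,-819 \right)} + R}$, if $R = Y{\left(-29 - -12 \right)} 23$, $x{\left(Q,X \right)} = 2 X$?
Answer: $- \frac{1}{2029} \approx -0.00049285$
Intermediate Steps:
$R = -391$ ($R = \left(-29 - -12\right) 23 = \left(-29 + 12\right) 23 = \left(-17\right) 23 = -391$)
$\frac{1}{x{\left(510,-819 \right)} + R} = \frac{1}{2 \left(-819\right) - 391} = \frac{1}{-1638 - 391} = \frac{1}{-2029} = - \frac{1}{2029}$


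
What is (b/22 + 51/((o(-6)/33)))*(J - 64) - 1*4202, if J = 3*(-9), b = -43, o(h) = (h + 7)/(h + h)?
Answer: 40343861/22 ≈ 1.8338e+6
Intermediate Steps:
o(h) = (7 + h)/(2*h) (o(h) = (7 + h)/((2*h)) = (7 + h)*(1/(2*h)) = (7 + h)/(2*h))
J = -27
(b/22 + 51/((o(-6)/33)))*(J - 64) - 1*4202 = (-43/22 + 51/((((½)*(7 - 6)/(-6))/33)))*(-27 - 64) - 1*4202 = (-43*1/22 + 51/((((½)*(-⅙)*1)*(1/33))))*(-91) - 4202 = (-43/22 + 51/((-1/12*1/33)))*(-91) - 4202 = (-43/22 + 51/(-1/396))*(-91) - 4202 = (-43/22 + 51*(-396))*(-91) - 4202 = (-43/22 - 20196)*(-91) - 4202 = -444355/22*(-91) - 4202 = 40436305/22 - 4202 = 40343861/22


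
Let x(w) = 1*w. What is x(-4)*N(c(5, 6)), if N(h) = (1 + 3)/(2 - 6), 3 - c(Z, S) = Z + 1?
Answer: 4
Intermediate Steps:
x(w) = w
c(Z, S) = 2 - Z (c(Z, S) = 3 - (Z + 1) = 3 - (1 + Z) = 3 + (-1 - Z) = 2 - Z)
N(h) = -1 (N(h) = 4/(-4) = 4*(-1/4) = -1)
x(-4)*N(c(5, 6)) = -4*(-1) = 4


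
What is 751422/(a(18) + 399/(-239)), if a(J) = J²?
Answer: 59863286/25679 ≈ 2331.2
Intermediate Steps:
751422/(a(18) + 399/(-239)) = 751422/(18² + 399/(-239)) = 751422/(324 - 1/239*399) = 751422/(324 - 399/239) = 751422/(77037/239) = 751422*(239/77037) = 59863286/25679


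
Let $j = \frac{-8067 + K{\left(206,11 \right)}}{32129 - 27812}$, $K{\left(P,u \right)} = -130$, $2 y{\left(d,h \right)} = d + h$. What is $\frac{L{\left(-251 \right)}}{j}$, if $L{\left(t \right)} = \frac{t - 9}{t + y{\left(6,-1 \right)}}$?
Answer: $- \frac{2244840}{4073909} \approx -0.55103$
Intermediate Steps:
$y{\left(d,h \right)} = \frac{d}{2} + \frac{h}{2}$ ($y{\left(d,h \right)} = \frac{d + h}{2} = \frac{d}{2} + \frac{h}{2}$)
$L{\left(t \right)} = \frac{-9 + t}{\frac{5}{2} + t}$ ($L{\left(t \right)} = \frac{t - 9}{t + \left(\frac{1}{2} \cdot 6 + \frac{1}{2} \left(-1\right)\right)} = \frac{-9 + t}{t + \left(3 - \frac{1}{2}\right)} = \frac{-9 + t}{t + \frac{5}{2}} = \frac{-9 + t}{\frac{5}{2} + t}$)
$j = - \frac{8197}{4317}$ ($j = \frac{-8067 - 130}{32129 - 27812} = - \frac{8197}{4317} \approx -1.8988$)
$\frac{L{\left(-251 \right)}}{j} = \frac{2 \frac{1}{5 + 2 \left(-251\right)} \left(-9 - 251\right)}{- \frac{8197}{4317}} = 2 \frac{1}{5 - 502} \left(-260\right) \left(- \frac{4317}{8197}\right) = 2 \frac{1}{-497} \left(-260\right) \left(- \frac{4317}{8197}\right) = 2 \left(- \frac{1}{497}\right) \left(-260\right) \left(- \frac{4317}{8197}\right) = \frac{520}{497} \left(- \frac{4317}{8197}\right) = - \frac{2244840}{4073909}$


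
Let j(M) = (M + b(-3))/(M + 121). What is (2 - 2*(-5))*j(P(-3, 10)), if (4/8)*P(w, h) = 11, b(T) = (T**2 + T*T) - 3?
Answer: 444/143 ≈ 3.1049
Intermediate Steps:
b(T) = -3 + 2*T**2 (b(T) = (T**2 + T**2) - 3 = 2*T**2 - 3 = -3 + 2*T**2)
P(w, h) = 22 (P(w, h) = 2*11 = 22)
j(M) = (15 + M)/(121 + M) (j(M) = (M + (-3 + 2*(-3)**2))/(M + 121) = (M + (-3 + 2*9))/(121 + M) = (M + (-3 + 18))/(121 + M) = (M + 15)/(121 + M) = (15 + M)/(121 + M))
(2 - 2*(-5))*j(P(-3, 10)) = (2 - 2*(-5))*((15 + 22)/(121 + 22)) = (2 + 10)*(37/143) = 12*((1/143)*37) = 12*(37/143) = 444/143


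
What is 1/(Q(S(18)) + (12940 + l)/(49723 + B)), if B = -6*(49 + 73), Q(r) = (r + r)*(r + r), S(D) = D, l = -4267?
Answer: 48991/63501009 ≈ 0.00077150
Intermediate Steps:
Q(r) = 4*r² (Q(r) = (2*r)*(2*r) = 4*r²)
B = -732 (B = -6*122 = -732)
1/(Q(S(18)) + (12940 + l)/(49723 + B)) = 1/(4*18² + (12940 - 4267)/(49723 - 732)) = 1/(4*324 + 8673/48991) = 1/(1296 + 8673*(1/48991)) = 1/(1296 + 8673/48991) = 1/(63501009/48991) = 48991/63501009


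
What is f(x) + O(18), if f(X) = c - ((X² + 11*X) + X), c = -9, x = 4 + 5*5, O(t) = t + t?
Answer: -1162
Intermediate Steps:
O(t) = 2*t
x = 29 (x = 4 + 25 = 29)
f(X) = -9 - X² - 12*X (f(X) = -9 - ((X² + 11*X) + X) = -9 - (X² + 12*X) = -9 + (-X² - 12*X) = -9 - X² - 12*X)
f(x) + O(18) = (-9 - 1*29² - 12*29) + 2*18 = (-9 - 1*841 - 348) + 36 = (-9 - 841 - 348) + 36 = -1198 + 36 = -1162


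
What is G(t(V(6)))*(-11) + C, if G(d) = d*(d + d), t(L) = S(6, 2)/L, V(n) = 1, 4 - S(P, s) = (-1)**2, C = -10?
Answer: -208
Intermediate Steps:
S(P, s) = 3 (S(P, s) = 4 - 1*(-1)**2 = 4 - 1*1 = 4 - 1 = 3)
t(L) = 3/L
G(d) = 2*d**2 (G(d) = d*(2*d) = 2*d**2)
G(t(V(6)))*(-11) + C = (2*(3/1)**2)*(-11) - 10 = (2*(3*1)**2)*(-11) - 10 = (2*3**2)*(-11) - 10 = (2*9)*(-11) - 10 = 18*(-11) - 10 = -198 - 10 = -208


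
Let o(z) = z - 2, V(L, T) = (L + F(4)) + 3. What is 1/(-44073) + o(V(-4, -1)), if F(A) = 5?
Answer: 88145/44073 ≈ 2.0000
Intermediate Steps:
V(L, T) = 8 + L (V(L, T) = (L + 5) + 3 = (5 + L) + 3 = 8 + L)
o(z) = -2 + z
1/(-44073) + o(V(-4, -1)) = 1/(-44073) + (-2 + (8 - 4)) = -1/44073 + (-2 + 4) = -1/44073 + 2 = 88145/44073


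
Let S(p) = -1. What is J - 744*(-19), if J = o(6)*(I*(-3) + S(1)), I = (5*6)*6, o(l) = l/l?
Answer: 13595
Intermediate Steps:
o(l) = 1
I = 180 (I = 30*6 = 180)
J = -541 (J = 1*(180*(-3) - 1) = 1*(-540 - 1) = 1*(-541) = -541)
J - 744*(-19) = -541 - 744*(-19) = -541 + 14136 = 13595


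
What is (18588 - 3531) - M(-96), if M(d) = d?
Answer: 15153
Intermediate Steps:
(18588 - 3531) - M(-96) = (18588 - 3531) - 1*(-96) = 15057 + 96 = 15153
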